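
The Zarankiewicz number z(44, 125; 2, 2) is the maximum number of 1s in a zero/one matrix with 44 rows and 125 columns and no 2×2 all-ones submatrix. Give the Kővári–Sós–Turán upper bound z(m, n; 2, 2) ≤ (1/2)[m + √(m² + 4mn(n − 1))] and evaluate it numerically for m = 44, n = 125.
z(44, 125; 2, 2) ≤ (1/2)[44 + √(44² + 4·44·125·124)] = (1/2)[44 + √2729936] = 848.1259

Kővári–Sós–Turán: let r_1, ..., r_44 be the row sums and z = Σ r_i the total number of 1s. Each pair of columns can share at most one row with both entries 1 (else a 2×2 all-ones block appears), so Σ_i C(r_i, 2) ≤ C(125, 2) = 7750. By convexity Σ_i C(r_i, 2) ≥ 44·C(z/44, 2) = z(z − 44)/(2·44), giving z² − 44z − 44·125·124 ≤ 0 and hence z ≤ (1/2)[44 + √(1936 + 4·682000)] = (1/2)[44 + √2729936] ≈ (1/2)(44 + 1652.2518) = 848.1259.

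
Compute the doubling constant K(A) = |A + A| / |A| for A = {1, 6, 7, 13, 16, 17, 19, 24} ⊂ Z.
K = |A + A| / |A| = 29/8

Enumerate A + A = {a + b : a, b ∈ A}. With |A| = 8, there are |A|^2 = 64 ordered sum pairs; collecting distinct values, A + A = {2, 7, 8, 12, 13, 14, 17, 18, 19, 20, 22, 23, 24, 25, 26, 29, 30, 31, 32, 33, 34, 35, 36, 37, 38, 40, 41, 43, 48}, so |A + A| = 29. Thus K = 29/8. For comparison, the minimum possible |A + A| over all 8-element sets is 2·8 − 1 = 15 (so min K = 15/8), attained only by arithmetic progressions.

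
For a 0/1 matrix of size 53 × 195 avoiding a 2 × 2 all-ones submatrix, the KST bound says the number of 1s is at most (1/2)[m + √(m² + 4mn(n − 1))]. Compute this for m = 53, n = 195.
z(53, 195; 2, 2) ≤ (1/2)[53 + √(53² + 4·53·195·194)] = (1/2)[53 + √8022769] = 1442.7246

Kővári–Sós–Turán: let r_1, ..., r_53 be the row sums and z = Σ r_i the total number of 1s. Each pair of columns can share at most one row with both entries 1 (else a 2×2 all-ones block appears), so Σ_i C(r_i, 2) ≤ C(195, 2) = 18915. By convexity Σ_i C(r_i, 2) ≥ 53·C(z/53, 2) = z(z − 53)/(2·53), giving z² − 53z − 53·195·194 ≤ 0 and hence z ≤ (1/2)[53 + √(2809 + 4·2004990)] = (1/2)[53 + √8022769] ≈ (1/2)(53 + 2832.4493) = 1442.7246.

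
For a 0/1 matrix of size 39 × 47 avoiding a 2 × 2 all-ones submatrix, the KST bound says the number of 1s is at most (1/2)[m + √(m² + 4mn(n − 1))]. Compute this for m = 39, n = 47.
z(39, 47; 2, 2) ≤ (1/2)[39 + √(39² + 4·39·47·46)] = (1/2)[39 + √338793] = 310.5296

Kővári–Sós–Turán: let r_1, ..., r_39 be the row sums and z = Σ r_i the total number of 1s. Each pair of columns can share at most one row with both entries 1 (else a 2×2 all-ones block appears), so Σ_i C(r_i, 2) ≤ C(47, 2) = 1081. By convexity Σ_i C(r_i, 2) ≥ 39·C(z/39, 2) = z(z − 39)/(2·39), giving z² − 39z − 39·47·46 ≤ 0 and hence z ≤ (1/2)[39 + √(1521 + 4·84318)] = (1/2)[39 + √338793] ≈ (1/2)(39 + 582.0593) = 310.5296.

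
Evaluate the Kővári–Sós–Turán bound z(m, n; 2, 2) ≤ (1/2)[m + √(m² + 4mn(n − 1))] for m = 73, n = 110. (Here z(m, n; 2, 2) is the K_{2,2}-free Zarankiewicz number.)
z(73, 110; 2, 2) ≤ (1/2)[73 + √(73² + 4·73·110·109)] = (1/2)[73 + √3506409] = 972.7704

Kővári–Sós–Turán: let r_1, ..., r_73 be the row sums and z = Σ r_i the total number of 1s. Each pair of columns can share at most one row with both entries 1 (else a 2×2 all-ones block appears), so Σ_i C(r_i, 2) ≤ C(110, 2) = 5995. By convexity Σ_i C(r_i, 2) ≥ 73·C(z/73, 2) = z(z − 73)/(2·73), giving z² − 73z − 73·110·109 ≤ 0 and hence z ≤ (1/2)[73 + √(5329 + 4·875270)] = (1/2)[73 + √3506409] ≈ (1/2)(73 + 1872.5408) = 972.7704.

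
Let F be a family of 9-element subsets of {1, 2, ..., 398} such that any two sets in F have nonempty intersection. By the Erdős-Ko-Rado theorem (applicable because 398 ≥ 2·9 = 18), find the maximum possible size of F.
max |F| = C(397, 8) = 14255369164931895

Erdős-Ko-Rado (1961): when n ≥ 2k, max |F| = C(n−1, k−1). The bound is attained by the star {A : i ∈ A} for any fixed i ∈ [n]. Here C(398−1, 9−1) = C(397, 8) = 14255369164931895.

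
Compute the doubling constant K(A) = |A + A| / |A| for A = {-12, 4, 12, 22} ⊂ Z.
K = |A + A| / |A| = 10/4 = 5/2

Enumerate A + A = {a + b : a, b ∈ A}. With |A| = 4, there are |A|^2 = 16 ordered sum pairs; collecting distinct values, A + A = {-24, -8, 0, 8, 10, 16, 24, 26, 34, 44}, so |A + A| = 10. Thus K = 10/4 = 5/2. For comparison, the minimum possible |A + A| over all 4-element sets is 2·4 − 1 = 7 (so min K = 7/4), attained only by arithmetic progressions.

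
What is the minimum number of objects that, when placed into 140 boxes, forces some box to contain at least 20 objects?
n = (20 − 1)·140 + 1 = 2661

By the generalised pigeonhole principle, to guarantee some box contains ≥ r objects we need more than (r − 1) · k objects total. Threshold: n = (r − 1) · k + 1. With r = 20 and k = 140: n = 19 · 140 + 1 = 2660 + 1 = 2661. For n = 2660 = 19 · 140, we can put exactly 19 objects in every box, avoiding 20 in any single one — so 2661 is tight.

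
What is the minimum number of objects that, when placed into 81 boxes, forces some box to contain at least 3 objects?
n = (3 − 1)·81 + 1 = 163

By the generalised pigeonhole principle, to guarantee some box contains ≥ r objects we need more than (r − 1) · k objects total. Threshold: n = (r − 1) · k + 1. With r = 3 and k = 81: n = 2 · 81 + 1 = 162 + 1 = 163. For n = 162 = 2 · 81, we can put exactly 2 objects in every box, avoiding 3 in any single one — so 163 is tight.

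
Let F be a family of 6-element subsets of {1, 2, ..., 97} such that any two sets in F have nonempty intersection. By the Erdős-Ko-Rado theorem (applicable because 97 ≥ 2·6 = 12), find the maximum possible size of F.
max |F| = C(96, 5) = 61124064

The Erdős-Ko-Rado theorem states: for n ≥ 2k, an intersecting family of k-subsets of an n-element set has size at most C(n − 1, k − 1), with equality for 'star' families {A ⊆ [n] : |A| = k, i ∈ A} (fix an element i). For n = 97, k = 6: C(96, 5) = 61124064.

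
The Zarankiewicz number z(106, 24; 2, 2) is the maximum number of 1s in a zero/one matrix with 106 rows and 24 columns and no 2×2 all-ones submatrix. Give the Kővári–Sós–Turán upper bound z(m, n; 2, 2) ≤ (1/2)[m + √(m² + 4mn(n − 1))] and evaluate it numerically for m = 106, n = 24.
z(106, 24; 2, 2) ≤ (1/2)[106 + √(106² + 4·106·24·23)] = (1/2)[106 + √245284] = 300.6308

Kővári–Sós–Turán: let r_1, ..., r_106 be the row sums and z = Σ r_i the total number of 1s. Each pair of columns can share at most one row with both entries 1 (else a 2×2 all-ones block appears), so Σ_i C(r_i, 2) ≤ C(24, 2) = 276. By convexity Σ_i C(r_i, 2) ≥ 106·C(z/106, 2) = z(z − 106)/(2·106), giving z² − 106z − 106·24·23 ≤ 0 and hence z ≤ (1/2)[106 + √(11236 + 4·58512)] = (1/2)[106 + √245284] ≈ (1/2)(106 + 495.2615) = 300.6308.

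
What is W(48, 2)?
W(48, 2) = 48 + 1 = 49

A 2-term AP is any pair of integers, so a monochromatic 2-AP exists iff some colour is used at least twice. With 48 colours, the colouring i ↦ i on {1, ..., 48} uses each colour once, avoiding any monochromatic pair, so W(48, 2) > 48. For {1, ..., 49}, pigeonhole forces two integers of the same colour, which form a monochromatic 2-AP. Hence W(48, 2) = 49.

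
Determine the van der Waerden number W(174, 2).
W(174, 2) = 174 + 1 = 175

A 2-term AP is any pair of integers, so a monochromatic 2-AP exists iff some colour is used at least twice. With 174 colours, the colouring i ↦ i on {1, ..., 174} uses each colour once, avoiding any monochromatic pair, so W(174, 2) > 174. For {1, ..., 175}, pigeonhole forces two integers of the same colour, which form a monochromatic 2-AP. Hence W(174, 2) = 175.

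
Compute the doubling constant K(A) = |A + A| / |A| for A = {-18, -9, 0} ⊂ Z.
K = |A + A| / |A| = 5/3

Enumerate A + A = {a + b : a, b ∈ A}. With |A| = 3, there are |A|^2 = 9 ordered sum pairs; collecting distinct values, A + A = {-36, -27, -18, -9, 0}, so |A + A| = 5. Thus K = 5/3. Here |A + A| = 2|A| − 1 = 5, the minimum possible — so K = 5/3 is minimal, which holds iff A is an arithmetic progression.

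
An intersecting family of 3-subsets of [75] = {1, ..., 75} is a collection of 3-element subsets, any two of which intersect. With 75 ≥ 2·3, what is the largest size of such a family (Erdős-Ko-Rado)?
max |F| = C(74, 2) = 2701

The Erdős-Ko-Rado theorem states: for n ≥ 2k, an intersecting family of k-subsets of an n-element set has size at most C(n − 1, k − 1), with equality for 'star' families {A ⊆ [n] : |A| = k, i ∈ A} (fix an element i). For n = 75, k = 3: C(74, 2) = 2701.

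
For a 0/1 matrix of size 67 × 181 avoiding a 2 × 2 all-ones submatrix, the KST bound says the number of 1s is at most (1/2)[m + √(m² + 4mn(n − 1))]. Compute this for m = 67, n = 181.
z(67, 181; 2, 2) ≤ (1/2)[67 + √(67² + 4·67·181·180)] = (1/2)[67 + √8735929] = 1511.3303

Kővári–Sós–Turán: let r_1, ..., r_67 be the row sums and z = Σ r_i the total number of 1s. Each pair of columns can share at most one row with both entries 1 (else a 2×2 all-ones block appears), so Σ_i C(r_i, 2) ≤ C(181, 2) = 16290. By convexity Σ_i C(r_i, 2) ≥ 67·C(z/67, 2) = z(z − 67)/(2·67), giving z² − 67z − 67·181·180 ≤ 0 and hence z ≤ (1/2)[67 + √(4489 + 4·2182860)] = (1/2)[67 + √8735929] ≈ (1/2)(67 + 2955.6605) = 1511.3303.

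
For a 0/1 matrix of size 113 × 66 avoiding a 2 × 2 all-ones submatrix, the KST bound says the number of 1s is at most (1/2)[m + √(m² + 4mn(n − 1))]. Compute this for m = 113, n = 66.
z(113, 66; 2, 2) ≤ (1/2)[113 + √(113² + 4·113·66·65)] = (1/2)[113 + √1951849] = 755.0429

Kővári–Sós–Turán: let r_1, ..., r_113 be the row sums and z = Σ r_i the total number of 1s. Each pair of columns can share at most one row with both entries 1 (else a 2×2 all-ones block appears), so Σ_i C(r_i, 2) ≤ C(66, 2) = 2145. By convexity Σ_i C(r_i, 2) ≥ 113·C(z/113, 2) = z(z − 113)/(2·113), giving z² − 113z − 113·66·65 ≤ 0 and hence z ≤ (1/2)[113 + √(12769 + 4·484770)] = (1/2)[113 + √1951849] ≈ (1/2)(113 + 1397.0859) = 755.0429.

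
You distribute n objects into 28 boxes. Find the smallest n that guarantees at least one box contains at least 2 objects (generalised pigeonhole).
n = (2 − 1)·28 + 1 = 29

By the generalised pigeonhole principle, to guarantee some box contains ≥ r objects we need more than (r − 1) · k objects total. Threshold: n = (r − 1) · k + 1. With r = 2 and k = 28: n = 1 · 28 + 1 = 28 + 1 = 29. For n = 28 = 1 · 28, we can put exactly 1 objects in every box, avoiding 2 in any single one — so 29 is tight.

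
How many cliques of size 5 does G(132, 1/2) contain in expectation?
E[# K_5] = C(132, 5) · (1/2)^C(5, 2) = 309319296 / 2^10 = 2416557/8 = 302069.625

For each 5-subset S of vertices (there are C(132, 5) = 309319296 such S), let X_S = 1 if S induces a K_5 (all C(5, 2) = 10 edges present). Then P(X_S = 1) = (1/2)^10 = 1/1024. By linearity of expectation, E[# K_5] = C(132, 5) · (1/2)^10 = 309319296 / 1024 = 2416557/8 = 302069.625.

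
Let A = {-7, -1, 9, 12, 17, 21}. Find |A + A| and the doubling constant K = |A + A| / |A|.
K = |A + A| / |A| = 21/6 = 7/2

Enumerate A + A = {a + b : a, b ∈ A}. With |A| = 6, there are |A|^2 = 36 ordered sum pairs; collecting distinct values, A + A = {-14, -8, -2, 2, 5, 8, 10, 11, 14, 16, 18, 20, 21, 24, 26, 29, 30, 33, 34, 38, 42}, so |A + A| = 21. Thus K = 21/6 = 7/2. For comparison, the minimum possible |A + A| over all 6-element sets is 2·6 − 1 = 11 (so min K = 11/6), attained only by arithmetic progressions.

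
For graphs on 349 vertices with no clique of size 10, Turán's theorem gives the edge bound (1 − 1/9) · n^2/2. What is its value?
Turán density bound = (8/9) · 349^2/2 = 487204/9 ≈ 54133.7778

Turán's theorem: ex(n, K_{r+1}) is achieved by the complete r-partite Turán graph T(n, r) with parts as balanced as possible, and is at most (1 − 1/r) · n^2/2. For r = 9, n = 349: the density bound is (8/9) · 121801/2 = 487204/9 ≈ 54133.7778. The integer-valued extremum is e(T(349, 9)) = 54133, which is strictly less than the density bound 487204/9 since 9 ∤ 349 (the parts of T(349, 9) cannot all be equal).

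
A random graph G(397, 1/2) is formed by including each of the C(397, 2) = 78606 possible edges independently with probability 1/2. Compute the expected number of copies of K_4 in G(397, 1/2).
E[# K_4] = C(397, 4) · (1/2)^C(4, 2) = 1019454315 / 2^6 = 15928973.671875

For each 4-subset S of vertices (there are C(397, 4) = 1019454315 such S), let X_S = 1 if S induces a K_4 (all C(4, 2) = 6 edges present). Then P(X_S = 1) = (1/2)^6 = 1/64. By linearity of expectation, E[# K_4] = C(397, 4) · (1/2)^6 = 1019454315 / 64 = 15928973.671875.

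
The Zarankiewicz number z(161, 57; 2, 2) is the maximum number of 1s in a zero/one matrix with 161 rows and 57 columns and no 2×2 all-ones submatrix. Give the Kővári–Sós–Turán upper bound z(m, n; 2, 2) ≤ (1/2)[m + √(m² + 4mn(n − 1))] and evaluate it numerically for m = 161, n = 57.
z(161, 57; 2, 2) ≤ (1/2)[161 + √(161² + 4·161·57·56)] = (1/2)[161 + √2081569] = 801.8822

Kővári–Sós–Turán: let r_1, ..., r_161 be the row sums and z = Σ r_i the total number of 1s. Each pair of columns can share at most one row with both entries 1 (else a 2×2 all-ones block appears), so Σ_i C(r_i, 2) ≤ C(57, 2) = 1596. By convexity Σ_i C(r_i, 2) ≥ 161·C(z/161, 2) = z(z − 161)/(2·161), giving z² − 161z − 161·57·56 ≤ 0 and hence z ≤ (1/2)[161 + √(25921 + 4·513912)] = (1/2)[161 + √2081569] ≈ (1/2)(161 + 1442.7644) = 801.8822.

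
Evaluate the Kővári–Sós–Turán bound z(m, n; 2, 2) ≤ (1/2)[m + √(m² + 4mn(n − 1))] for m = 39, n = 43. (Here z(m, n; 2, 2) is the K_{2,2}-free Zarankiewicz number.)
z(39, 43; 2, 2) ≤ (1/2)[39 + √(39² + 4·39·43·42)] = (1/2)[39 + √283257] = 285.6095

Kővári–Sós–Turán: let r_1, ..., r_39 be the row sums and z = Σ r_i the total number of 1s. Each pair of columns can share at most one row with both entries 1 (else a 2×2 all-ones block appears), so Σ_i C(r_i, 2) ≤ C(43, 2) = 903. By convexity Σ_i C(r_i, 2) ≥ 39·C(z/39, 2) = z(z − 39)/(2·39), giving z² − 39z − 39·43·42 ≤ 0 and hence z ≤ (1/2)[39 + √(1521 + 4·70434)] = (1/2)[39 + √283257] ≈ (1/2)(39 + 532.2189) = 285.6095.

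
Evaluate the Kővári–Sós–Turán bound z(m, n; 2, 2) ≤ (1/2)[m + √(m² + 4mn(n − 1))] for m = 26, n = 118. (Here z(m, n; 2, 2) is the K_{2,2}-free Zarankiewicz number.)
z(26, 118; 2, 2) ≤ (1/2)[26 + √(26² + 4·26·118·117)] = (1/2)[26 + √1436500] = 612.2704

Kővári–Sós–Turán: let r_1, ..., r_26 be the row sums and z = Σ r_i the total number of 1s. Each pair of columns can share at most one row with both entries 1 (else a 2×2 all-ones block appears), so Σ_i C(r_i, 2) ≤ C(118, 2) = 6903. By convexity Σ_i C(r_i, 2) ≥ 26·C(z/26, 2) = z(z − 26)/(2·26), giving z² − 26z − 26·118·117 ≤ 0 and hence z ≤ (1/2)[26 + √(676 + 4·358956)] = (1/2)[26 + √1436500] ≈ (1/2)(26 + 1198.5408) = 612.2704.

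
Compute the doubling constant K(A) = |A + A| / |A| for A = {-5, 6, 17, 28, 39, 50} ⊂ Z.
K = |A + A| / |A| = 11/6

Enumerate A + A = {a + b : a, b ∈ A}. With |A| = 6, there are |A|^2 = 36 ordered sum pairs; collecting distinct values, A + A = {-10, 1, 12, 23, 34, 45, 56, 67, 78, 89, 100}, so |A + A| = 11. Thus K = 11/6. Here |A + A| = 2|A| − 1 = 11, the minimum possible — so K = 11/6 is minimal, which holds iff A is an arithmetic progression.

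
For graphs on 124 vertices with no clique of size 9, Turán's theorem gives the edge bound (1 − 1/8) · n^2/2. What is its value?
Turán density bound = (7/8) · 124^2/2 = 6727

Turán's theorem: ex(n, K_{r+1}) is achieved by the complete r-partite Turán graph T(n, r) with parts as balanced as possible, and is at most (1 − 1/r) · n^2/2. For r = 8, n = 124: the density bound is (7/8) · 15376/2 = 6727. The integer-valued extremum is e(T(124, 8)) = 6726, which is strictly less than the density bound 6727 since 8 ∤ 124 (the parts of T(124, 8) cannot all be equal).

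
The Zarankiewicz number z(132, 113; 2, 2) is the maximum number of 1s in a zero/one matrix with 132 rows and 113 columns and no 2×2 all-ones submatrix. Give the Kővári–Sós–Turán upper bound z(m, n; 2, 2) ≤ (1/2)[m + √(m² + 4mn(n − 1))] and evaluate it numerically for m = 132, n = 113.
z(132, 113; 2, 2) ≤ (1/2)[132 + √(132² + 4·132·113·112)] = (1/2)[132 + √6699792] = 1360.1978

Kővári–Sós–Turán: let r_1, ..., r_132 be the row sums and z = Σ r_i the total number of 1s. Each pair of columns can share at most one row with both entries 1 (else a 2×2 all-ones block appears), so Σ_i C(r_i, 2) ≤ C(113, 2) = 6328. By convexity Σ_i C(r_i, 2) ≥ 132·C(z/132, 2) = z(z − 132)/(2·132), giving z² − 132z − 132·113·112 ≤ 0 and hence z ≤ (1/2)[132 + √(17424 + 4·1670592)] = (1/2)[132 + √6699792] ≈ (1/2)(132 + 2588.3956) = 1360.1978.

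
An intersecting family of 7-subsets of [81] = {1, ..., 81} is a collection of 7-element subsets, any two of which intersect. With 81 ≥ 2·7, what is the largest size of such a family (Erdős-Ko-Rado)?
max |F| = C(80, 6) = 300500200

Erdős-Ko-Rado (1961): when n ≥ 2k, max |F| = C(n−1, k−1). The bound is attained by the star {A : i ∈ A} for any fixed i ∈ [n]. Here C(81−1, 7−1) = C(80, 6) = 300500200.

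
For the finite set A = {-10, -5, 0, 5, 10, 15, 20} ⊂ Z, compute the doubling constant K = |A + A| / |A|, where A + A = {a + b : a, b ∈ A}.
K = |A + A| / |A| = 13/7

Enumerate A + A = {a + b : a, b ∈ A}. With |A| = 7, there are |A|^2 = 49 ordered sum pairs; collecting distinct values, A + A = {-20, -15, -10, -5, 0, 5, 10, 15, 20, 25, 30, 35, 40}, so |A + A| = 13. Thus K = 13/7. Here |A + A| = 2|A| − 1 = 13, the minimum possible — so K = 13/7 is minimal, which holds iff A is an arithmetic progression.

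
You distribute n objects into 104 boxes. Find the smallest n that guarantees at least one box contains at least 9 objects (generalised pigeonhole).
n = (9 − 1)·104 + 1 = 833

By the generalised pigeonhole principle, to guarantee some box contains ≥ r objects we need more than (r − 1) · k objects total. Threshold: n = (r − 1) · k + 1. With r = 9 and k = 104: n = 8 · 104 + 1 = 832 + 1 = 833. For n = 832 = 8 · 104, we can put exactly 8 objects in every box, avoiding 9 in any single one — so 833 is tight.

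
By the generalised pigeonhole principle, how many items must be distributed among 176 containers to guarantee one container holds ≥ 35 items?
n = (35 − 1)·176 + 1 = 5985

By the generalised pigeonhole principle, to guarantee some box contains ≥ r objects we need more than (r − 1) · k objects total. Threshold: n = (r − 1) · k + 1. With r = 35 and k = 176: n = 34 · 176 + 1 = 5984 + 1 = 5985. For n = 5984 = 34 · 176, we can put exactly 34 objects in every box, avoiding 35 in any single one — so 5985 is tight.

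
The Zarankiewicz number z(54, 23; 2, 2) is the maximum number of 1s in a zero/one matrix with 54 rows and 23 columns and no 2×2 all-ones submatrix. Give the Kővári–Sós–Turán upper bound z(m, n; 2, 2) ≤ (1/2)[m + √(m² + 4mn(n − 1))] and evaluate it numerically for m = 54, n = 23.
z(54, 23; 2, 2) ≤ (1/2)[54 + √(54² + 4·54·23·22)] = (1/2)[54 + √112212] = 194.4903

Kővári–Sós–Turán: let r_1, ..., r_54 be the row sums and z = Σ r_i the total number of 1s. Each pair of columns can share at most one row with both entries 1 (else a 2×2 all-ones block appears), so Σ_i C(r_i, 2) ≤ C(23, 2) = 253. By convexity Σ_i C(r_i, 2) ≥ 54·C(z/54, 2) = z(z − 54)/(2·54), giving z² − 54z − 54·23·22 ≤ 0 and hence z ≤ (1/2)[54 + √(2916 + 4·27324)] = (1/2)[54 + √112212] ≈ (1/2)(54 + 334.9806) = 194.4903.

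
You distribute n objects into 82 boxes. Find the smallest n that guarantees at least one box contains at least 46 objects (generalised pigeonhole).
n = (46 − 1)·82 + 1 = 3691

By the generalised pigeonhole principle, to guarantee some box contains ≥ r objects we need more than (r − 1) · k objects total. Threshold: n = (r − 1) · k + 1. With r = 46 and k = 82: n = 45 · 82 + 1 = 3690 + 1 = 3691. For n = 3690 = 45 · 82, we can put exactly 45 objects in every box, avoiding 46 in any single one — so 3691 is tight.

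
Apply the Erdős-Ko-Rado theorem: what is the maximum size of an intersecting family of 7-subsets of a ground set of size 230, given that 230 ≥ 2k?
max |F| = C(229, 6) = 187500601680

Erdős-Ko-Rado (1961): when n ≥ 2k, max |F| = C(n−1, k−1). The bound is attained by the star {A : i ∈ A} for any fixed i ∈ [n]. Here C(230−1, 7−1) = C(229, 6) = 187500601680.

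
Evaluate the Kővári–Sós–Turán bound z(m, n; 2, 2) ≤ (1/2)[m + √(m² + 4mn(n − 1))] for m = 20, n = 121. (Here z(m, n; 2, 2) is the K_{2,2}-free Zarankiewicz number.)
z(20, 121; 2, 2) ≤ (1/2)[20 + √(20² + 4·20·121·120)] = (1/2)[20 + √1162000] = 548.9805

Kővári–Sós–Turán: let r_1, ..., r_20 be the row sums and z = Σ r_i the total number of 1s. Each pair of columns can share at most one row with both entries 1 (else a 2×2 all-ones block appears), so Σ_i C(r_i, 2) ≤ C(121, 2) = 7260. By convexity Σ_i C(r_i, 2) ≥ 20·C(z/20, 2) = z(z − 20)/(2·20), giving z² − 20z − 20·121·120 ≤ 0 and hence z ≤ (1/2)[20 + √(400 + 4·290400)] = (1/2)[20 + √1162000] ≈ (1/2)(20 + 1077.961) = 548.9805.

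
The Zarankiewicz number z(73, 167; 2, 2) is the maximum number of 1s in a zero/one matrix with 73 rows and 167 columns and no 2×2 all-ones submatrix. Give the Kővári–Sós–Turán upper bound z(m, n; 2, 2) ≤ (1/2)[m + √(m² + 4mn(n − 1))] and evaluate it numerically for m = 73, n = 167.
z(73, 167; 2, 2) ≤ (1/2)[73 + √(73² + 4·73·167·166)] = (1/2)[73 + √8100153] = 1459.5384

Kővári–Sós–Turán: let r_1, ..., r_73 be the row sums and z = Σ r_i the total number of 1s. Each pair of columns can share at most one row with both entries 1 (else a 2×2 all-ones block appears), so Σ_i C(r_i, 2) ≤ C(167, 2) = 13861. By convexity Σ_i C(r_i, 2) ≥ 73·C(z/73, 2) = z(z − 73)/(2·73), giving z² − 73z − 73·167·166 ≤ 0 and hence z ≤ (1/2)[73 + √(5329 + 4·2023706)] = (1/2)[73 + √8100153] ≈ (1/2)(73 + 2846.0768) = 1459.5384.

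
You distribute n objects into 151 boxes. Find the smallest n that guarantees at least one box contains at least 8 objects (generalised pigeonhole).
n = (8 − 1)·151 + 1 = 1058

By the generalised pigeonhole principle, to guarantee some box contains ≥ r objects we need more than (r − 1) · k objects total. Threshold: n = (r − 1) · k + 1. With r = 8 and k = 151: n = 7 · 151 + 1 = 1057 + 1 = 1058. For n = 1057 = 7 · 151, we can put exactly 7 objects in every box, avoiding 8 in any single one — so 1058 is tight.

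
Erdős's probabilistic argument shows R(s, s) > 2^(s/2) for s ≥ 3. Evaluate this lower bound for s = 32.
2^(32/2) = 65536; so R(32, 32) > 65536

Colour each edge of K_n uniformly at random with red/blue. The expected number of monochromatic K_32 is C(n, 32) · 2 · 2^(−C(32,2)). If C(n, 32) · 2^(1 − C(32,2)) < 1, then with positive probability no monochromatic K_32 exists, so R(32, 32) > n. The standard estimate C(n, 32) ≤ n^32/32! shows this inequality holds whenever n ≤ 2^(32/2) (since 32! · 2^(C(32,2) − 1) > 2^(32^2/2) ≥ n^32). Hence R(32, 32) > 2^(32/2) = 65536.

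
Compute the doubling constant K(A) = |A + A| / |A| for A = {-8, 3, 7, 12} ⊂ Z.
K = |A + A| / |A| = 10/4 = 5/2

Enumerate A + A = {a + b : a, b ∈ A}. With |A| = 4, there are |A|^2 = 16 ordered sum pairs; collecting distinct values, A + A = {-16, -5, -1, 4, 6, 10, 14, 15, 19, 24}, so |A + A| = 10. Thus K = 10/4 = 5/2. For comparison, the minimum possible |A + A| over all 4-element sets is 2·4 − 1 = 7 (so min K = 7/4), attained only by arithmetic progressions.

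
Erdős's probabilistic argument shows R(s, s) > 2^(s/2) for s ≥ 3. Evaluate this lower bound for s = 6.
2^(6/2) = 8; so R(6, 6) > 8

Colour each edge of K_n uniformly at random with red/blue. The expected number of monochromatic K_6 is C(n, 6) · 2 · 2^(−C(6,2)). If C(n, 6) · 2^(1 − C(6,2)) < 1, then with positive probability no monochromatic K_6 exists, so R(6, 6) > n. The standard estimate C(n, 6) ≤ n^6/6! shows this inequality holds whenever n ≤ 2^(6/2) (since 6! · 2^(C(6,2) − 1) > 2^(6^2/2) ≥ n^6). Hence R(6, 6) > 2^(6/2) = 8.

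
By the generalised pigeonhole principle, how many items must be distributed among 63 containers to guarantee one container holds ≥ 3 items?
n = (3 − 1)·63 + 1 = 127

By the generalised pigeonhole principle, to guarantee some box contains ≥ r objects we need more than (r − 1) · k objects total. Threshold: n = (r − 1) · k + 1. With r = 3 and k = 63: n = 2 · 63 + 1 = 126 + 1 = 127. For n = 126 = 2 · 63, we can put exactly 2 objects in every box, avoiding 3 in any single one — so 127 is tight.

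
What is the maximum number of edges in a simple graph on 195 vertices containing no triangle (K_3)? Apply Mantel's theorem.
ex(195, K_3) = ⌊195^2/4⌋ = 9506

Mantel (1907): a triangle-free graph on n vertices has at most ⌊n^2/4⌋ edges, with equality for the complete bipartite graph K_{⌊n/2⌋, ⌈n/2⌉}. For n = 195: ⌊195^2/4⌋ = ⌊38025/4⌋ = 9506. The extremal graph is K_{97, 98}, which has 97·98 = 9506 edges.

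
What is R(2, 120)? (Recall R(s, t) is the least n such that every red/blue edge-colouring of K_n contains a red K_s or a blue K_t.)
R(2, 120) = 120

R(2, k) = k for all k ≥ 2: in a 2-colouring of K_k, either some edge is red (a red K_2) or all edges are blue (a blue K_k). And K_{119} coloured all-blue has no blue K_120, so R(2, 120) > 119. Hence R(2, 120) = 120.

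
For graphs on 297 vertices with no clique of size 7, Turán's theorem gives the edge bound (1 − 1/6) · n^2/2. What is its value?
Turán density bound = (5/6) · 297^2/2 = 147015/4 ≈ 36753.75

Turán's theorem: ex(n, K_{r+1}) is achieved by the complete r-partite Turán graph T(n, r) with parts as balanced as possible, and is at most (1 − 1/r) · n^2/2. For r = 6, n = 297: the density bound is (5/6) · 88209/2 = 147015/4 ≈ 36753.75. The integer-valued extremum is e(T(297, 6)) = 36753, which is strictly less than the density bound 147015/4 since 6 ∤ 297 (the parts of T(297, 6) cannot all be equal).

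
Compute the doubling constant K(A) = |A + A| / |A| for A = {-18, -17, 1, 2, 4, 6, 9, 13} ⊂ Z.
K = |A + A| / |A| = 32/8 = 4

Enumerate A + A = {a + b : a, b ∈ A}. With |A| = 8, there are |A|^2 = 64 ordered sum pairs; collecting distinct values, A + A = {-36, -35, -34, -17, -16, -15, -14, -13, -12, -11, -9, -8, -5, -4, 2, 3, 4, 5, 6, 7, 8, 10, 11, 12, 13, 14, 15, 17, 18, 19, 22, 26}, so |A + A| = 32. Thus K = 32/8 = 4. For comparison, the minimum possible |A + A| over all 8-element sets is 2·8 − 1 = 15 (so min K = 15/8), attained only by arithmetic progressions.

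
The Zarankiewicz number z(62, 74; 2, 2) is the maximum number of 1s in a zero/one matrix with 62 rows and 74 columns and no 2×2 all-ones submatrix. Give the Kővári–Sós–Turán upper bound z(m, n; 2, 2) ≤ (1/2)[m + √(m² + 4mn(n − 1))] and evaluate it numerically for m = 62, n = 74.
z(62, 74; 2, 2) ≤ (1/2)[62 + √(62² + 4·62·74·73)] = (1/2)[62 + √1343540] = 610.5559

Kővári–Sós–Turán: let r_1, ..., r_62 be the row sums and z = Σ r_i the total number of 1s. Each pair of columns can share at most one row with both entries 1 (else a 2×2 all-ones block appears), so Σ_i C(r_i, 2) ≤ C(74, 2) = 2701. By convexity Σ_i C(r_i, 2) ≥ 62·C(z/62, 2) = z(z − 62)/(2·62), giving z² − 62z − 62·74·73 ≤ 0 and hence z ≤ (1/2)[62 + √(3844 + 4·334924)] = (1/2)[62 + √1343540] ≈ (1/2)(62 + 1159.1117) = 610.5559.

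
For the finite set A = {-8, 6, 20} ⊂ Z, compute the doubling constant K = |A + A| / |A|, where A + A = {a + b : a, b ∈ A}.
K = |A + A| / |A| = 5/3

Enumerate A + A = {a + b : a, b ∈ A}. With |A| = 3, there are |A|^2 = 9 ordered sum pairs; collecting distinct values, A + A = {-16, -2, 12, 26, 40}, so |A + A| = 5. Thus K = 5/3. Here |A + A| = 2|A| − 1 = 5, the minimum possible — so K = 5/3 is minimal, which holds iff A is an arithmetic progression.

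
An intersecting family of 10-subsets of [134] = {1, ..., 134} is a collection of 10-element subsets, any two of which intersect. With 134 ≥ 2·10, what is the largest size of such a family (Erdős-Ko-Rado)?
max |F| = C(133, 9) = 27212042858000

Erdős-Ko-Rado (1961): when n ≥ 2k, max |F| = C(n−1, k−1). The bound is attained by the star {A : i ∈ A} for any fixed i ∈ [n]. Here C(134−1, 10−1) = C(133, 9) = 27212042858000.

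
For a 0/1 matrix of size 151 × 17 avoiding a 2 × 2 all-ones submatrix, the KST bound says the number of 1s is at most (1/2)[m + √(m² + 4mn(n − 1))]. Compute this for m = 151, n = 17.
z(151, 17; 2, 2) ≤ (1/2)[151 + √(151² + 4·151·17·16)] = (1/2)[151 + √187089] = 291.7689

Kővári–Sós–Turán: let r_1, ..., r_151 be the row sums and z = Σ r_i the total number of 1s. Each pair of columns can share at most one row with both entries 1 (else a 2×2 all-ones block appears), so Σ_i C(r_i, 2) ≤ C(17, 2) = 136. By convexity Σ_i C(r_i, 2) ≥ 151·C(z/151, 2) = z(z − 151)/(2·151), giving z² − 151z − 151·17·16 ≤ 0 and hence z ≤ (1/2)[151 + √(22801 + 4·41072)] = (1/2)[151 + √187089] ≈ (1/2)(151 + 432.5379) = 291.7689.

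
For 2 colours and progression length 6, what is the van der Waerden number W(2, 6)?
W(2, 6) = 1132

W(2, 6) = 1132. The lower bound W(2, 6) > 1131 comes from an explicit good 2-colouring of [1, 1131]; the upper bound W(2, 6) ≤ 1132 was verified by exhaustive search over 2-colourings of [1, 1132].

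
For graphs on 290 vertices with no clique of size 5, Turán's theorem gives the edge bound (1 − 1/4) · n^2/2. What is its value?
Turán density bound = (3/4) · 290^2/2 = 63075/2 ≈ 31537.5

Turán's theorem: ex(n, K_{r+1}) is achieved by the complete r-partite Turán graph T(n, r) with parts as balanced as possible, and is at most (1 − 1/r) · n^2/2. For r = 4, n = 290: the density bound is (3/4) · 84100/2 = 63075/2 ≈ 31537.5. The integer-valued extremum is e(T(290, 4)) = 31537, which is strictly less than the density bound 63075/2 since 4 ∤ 290 (the parts of T(290, 4) cannot all be equal).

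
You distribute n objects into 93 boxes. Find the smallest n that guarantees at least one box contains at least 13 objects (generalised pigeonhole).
n = (13 − 1)·93 + 1 = 1117

By the generalised pigeonhole principle, to guarantee some box contains ≥ r objects we need more than (r − 1) · k objects total. Threshold: n = (r − 1) · k + 1. With r = 13 and k = 93: n = 12 · 93 + 1 = 1116 + 1 = 1117. For n = 1116 = 12 · 93, we can put exactly 12 objects in every box, avoiding 13 in any single one — so 1117 is tight.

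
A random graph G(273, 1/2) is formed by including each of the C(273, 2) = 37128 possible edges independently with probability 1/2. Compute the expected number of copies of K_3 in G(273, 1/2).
E[# K_3] = C(273, 3) · (1/2)^C(3, 2) = 3353896 / 2^3 = 419237

For each 3-subset S of vertices (there are C(273, 3) = 3353896 such S), let X_S = 1 if S induces a K_3 (all C(3, 2) = 3 edges present). Then P(X_S = 1) = (1/2)^3 = 1/8. By linearity of expectation, E[# K_3] = C(273, 3) · (1/2)^3 = 3353896 / 8 = 419237.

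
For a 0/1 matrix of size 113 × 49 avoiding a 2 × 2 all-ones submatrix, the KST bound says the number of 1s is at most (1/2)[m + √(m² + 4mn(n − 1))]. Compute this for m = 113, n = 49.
z(113, 49; 2, 2) ≤ (1/2)[113 + √(113² + 4·113·49·48)] = (1/2)[113 + √1075873] = 575.1215

Kővári–Sós–Turán: let r_1, ..., r_113 be the row sums and z = Σ r_i the total number of 1s. Each pair of columns can share at most one row with both entries 1 (else a 2×2 all-ones block appears), so Σ_i C(r_i, 2) ≤ C(49, 2) = 1176. By convexity Σ_i C(r_i, 2) ≥ 113·C(z/113, 2) = z(z − 113)/(2·113), giving z² − 113z − 113·49·48 ≤ 0 and hence z ≤ (1/2)[113 + √(12769 + 4·265776)] = (1/2)[113 + √1075873] ≈ (1/2)(113 + 1037.243) = 575.1215.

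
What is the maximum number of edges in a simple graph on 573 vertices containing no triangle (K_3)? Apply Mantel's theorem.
ex(573, K_3) = ⌊573^2/4⌋ = 82082

Mantel (1907): a triangle-free graph on n vertices has at most ⌊n^2/4⌋ edges, with equality for the complete bipartite graph K_{⌊n/2⌋, ⌈n/2⌉}. For n = 573: ⌊573^2/4⌋ = ⌊328329/4⌋ = 82082. The extremal graph is K_{286, 287}, which has 286·287 = 82082 edges.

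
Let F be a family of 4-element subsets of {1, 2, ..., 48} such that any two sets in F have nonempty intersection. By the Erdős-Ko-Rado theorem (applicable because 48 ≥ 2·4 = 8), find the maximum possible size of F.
max |F| = C(47, 3) = 16215

The Erdős-Ko-Rado theorem states: for n ≥ 2k, an intersecting family of k-subsets of an n-element set has size at most C(n − 1, k − 1), with equality for 'star' families {A ⊆ [n] : |A| = k, i ∈ A} (fix an element i). For n = 48, k = 4: C(47, 3) = 16215.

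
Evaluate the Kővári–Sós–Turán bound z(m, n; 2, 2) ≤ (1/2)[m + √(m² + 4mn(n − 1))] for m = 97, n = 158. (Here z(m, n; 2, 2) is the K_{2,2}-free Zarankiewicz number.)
z(97, 158; 2, 2) ≤ (1/2)[97 + √(97² + 4·97·158·157)] = (1/2)[97 + √9634137] = 1600.4453

Kővári–Sós–Turán: let r_1, ..., r_97 be the row sums and z = Σ r_i the total number of 1s. Each pair of columns can share at most one row with both entries 1 (else a 2×2 all-ones block appears), so Σ_i C(r_i, 2) ≤ C(158, 2) = 12403. By convexity Σ_i C(r_i, 2) ≥ 97·C(z/97, 2) = z(z − 97)/(2·97), giving z² − 97z − 97·158·157 ≤ 0 and hence z ≤ (1/2)[97 + √(9409 + 4·2406182)] = (1/2)[97 + √9634137] ≈ (1/2)(97 + 3103.8906) = 1600.4453.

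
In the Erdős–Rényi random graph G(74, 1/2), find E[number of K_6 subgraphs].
E[# K_6] = C(74, 6) · (1/2)^C(6, 2) = 185250786 / 2^15 = 92625393/16384 ≈ 5653.405334

For each 6-subset S of vertices (there are C(74, 6) = 185250786 such S), let X_S = 1 if S induces a K_6 (all C(6, 2) = 15 edges present). Then P(X_S = 1) = (1/2)^15 = 1/32768. By linearity of expectation, E[# K_6] = C(74, 6) · (1/2)^15 = 185250786 / 32768 = 92625393/16384 ≈ 5653.405334.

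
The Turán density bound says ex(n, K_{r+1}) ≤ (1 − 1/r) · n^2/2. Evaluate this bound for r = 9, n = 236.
Turán density bound = (8/9) · 236^2/2 = 222784/9 ≈ 24753.7778

Turán's theorem: ex(n, K_{r+1}) is achieved by the complete r-partite Turán graph T(n, r) with parts as balanced as possible, and is at most (1 − 1/r) · n^2/2. For r = 9, n = 236: the density bound is (8/9) · 55696/2 = 222784/9 ≈ 24753.7778. The integer-valued extremum is e(T(236, 9)) = 24753, which is strictly less than the density bound 222784/9 since 9 ∤ 236 (the parts of T(236, 9) cannot all be equal).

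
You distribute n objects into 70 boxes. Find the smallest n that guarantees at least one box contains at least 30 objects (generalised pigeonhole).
n = (30 − 1)·70 + 1 = 2031

By the generalised pigeonhole principle, to guarantee some box contains ≥ r objects we need more than (r − 1) · k objects total. Threshold: n = (r − 1) · k + 1. With r = 30 and k = 70: n = 29 · 70 + 1 = 2030 + 1 = 2031. For n = 2030 = 29 · 70, we can put exactly 29 objects in every box, avoiding 30 in any single one — so 2031 is tight.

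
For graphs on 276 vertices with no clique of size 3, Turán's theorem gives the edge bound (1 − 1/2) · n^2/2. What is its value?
Turán density bound = (1/2) · 276^2/2 = 19044

Turán's theorem: ex(n, K_{r+1}) is achieved by the complete r-partite Turán graph T(n, r) with parts as balanced as possible, and is at most (1 − 1/r) · n^2/2. For r = 2, n = 276: the density bound is (1/2) · 76176/2 = 19044. Since 2 ∣ 276, the Turán graph T(276, 2) has parts of equal size 138, and its edge count e(T(276, 2)) = 19044 attains the density bound exactly.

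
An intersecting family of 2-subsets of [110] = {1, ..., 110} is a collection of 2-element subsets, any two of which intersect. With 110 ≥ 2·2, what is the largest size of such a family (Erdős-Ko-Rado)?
max |F| = C(109, 1) = 109

The Erdős-Ko-Rado theorem states: for n ≥ 2k, an intersecting family of k-subsets of an n-element set has size at most C(n − 1, k − 1), with equality for 'star' families {A ⊆ [n] : |A| = k, i ∈ A} (fix an element i). For n = 110, k = 2: C(109, 1) = 109.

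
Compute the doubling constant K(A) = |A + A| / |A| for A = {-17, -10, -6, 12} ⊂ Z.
K = |A + A| / |A| = 10/4 = 5/2

Enumerate A + A = {a + b : a, b ∈ A}. With |A| = 4, there are |A|^2 = 16 ordered sum pairs; collecting distinct values, A + A = {-34, -27, -23, -20, -16, -12, -5, 2, 6, 24}, so |A + A| = 10. Thus K = 10/4 = 5/2. For comparison, the minimum possible |A + A| over all 4-element sets is 2·4 − 1 = 7 (so min K = 7/4), attained only by arithmetic progressions.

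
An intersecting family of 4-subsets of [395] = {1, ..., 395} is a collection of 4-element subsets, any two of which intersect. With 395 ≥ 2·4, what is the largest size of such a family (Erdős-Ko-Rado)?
max |F| = C(394, 3) = 10116344

Erdős-Ko-Rado (1961): when n ≥ 2k, max |F| = C(n−1, k−1). The bound is attained by the star {A : i ∈ A} for any fixed i ∈ [n]. Here C(395−1, 4−1) = C(394, 3) = 10116344.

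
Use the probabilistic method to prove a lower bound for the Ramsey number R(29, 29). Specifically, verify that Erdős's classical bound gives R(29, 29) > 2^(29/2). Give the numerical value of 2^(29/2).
2^(29/2) = 23170.475; so R(29, 29) > 23170.475

Colour each edge of K_n uniformly at random with red/blue. The expected number of monochromatic K_29 is C(n, 29) · 2 · 2^(−C(29,2)). If C(n, 29) · 2^(1 − C(29,2)) < 1, then with positive probability no monochromatic K_29 exists, so R(29, 29) > n. The standard estimate C(n, 29) ≤ n^29/29! shows this inequality holds whenever n ≤ 2^(29/2) (since 29! · 2^(C(29,2) − 1) > 2^(29^2/2) ≥ n^29). Hence R(29, 29) > 2^(29/2) = 23170.475.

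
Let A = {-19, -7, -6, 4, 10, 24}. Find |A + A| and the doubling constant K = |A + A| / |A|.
K = |A + A| / |A| = 21/6 = 7/2

Enumerate A + A = {a + b : a, b ∈ A}. With |A| = 6, there are |A|^2 = 36 ordered sum pairs; collecting distinct values, A + A = {-38, -26, -25, -15, -14, -13, -12, -9, -3, -2, 3, 4, 5, 8, 14, 17, 18, 20, 28, 34, 48}, so |A + A| = 21. Thus K = 21/6 = 7/2. For comparison, the minimum possible |A + A| over all 6-element sets is 2·6 − 1 = 11 (so min K = 11/6), attained only by arithmetic progressions.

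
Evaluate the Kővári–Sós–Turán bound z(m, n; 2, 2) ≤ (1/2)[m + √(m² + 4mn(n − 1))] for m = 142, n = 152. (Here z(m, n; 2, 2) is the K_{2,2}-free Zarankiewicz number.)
z(142, 152; 2, 2) ≤ (1/2)[142 + √(142² + 4·142·152·151)] = (1/2)[142 + √13056900] = 1877.7166

Kővári–Sós–Turán: let r_1, ..., r_142 be the row sums and z = Σ r_i the total number of 1s. Each pair of columns can share at most one row with both entries 1 (else a 2×2 all-ones block appears), so Σ_i C(r_i, 2) ≤ C(152, 2) = 11476. By convexity Σ_i C(r_i, 2) ≥ 142·C(z/142, 2) = z(z − 142)/(2·142), giving z² − 142z − 142·152·151 ≤ 0 and hence z ≤ (1/2)[142 + √(20164 + 4·3259184)] = (1/2)[142 + √13056900] ≈ (1/2)(142 + 3613.4333) = 1877.7166.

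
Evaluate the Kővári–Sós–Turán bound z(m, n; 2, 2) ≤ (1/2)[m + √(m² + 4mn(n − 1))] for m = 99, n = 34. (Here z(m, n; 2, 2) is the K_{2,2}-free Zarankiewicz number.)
z(99, 34; 2, 2) ≤ (1/2)[99 + √(99² + 4·99·34·33)] = (1/2)[99 + √454113] = 386.4395

Kővári–Sós–Turán: let r_1, ..., r_99 be the row sums and z = Σ r_i the total number of 1s. Each pair of columns can share at most one row with both entries 1 (else a 2×2 all-ones block appears), so Σ_i C(r_i, 2) ≤ C(34, 2) = 561. By convexity Σ_i C(r_i, 2) ≥ 99·C(z/99, 2) = z(z − 99)/(2·99), giving z² − 99z − 99·34·33 ≤ 0 and hence z ≤ (1/2)[99 + √(9801 + 4·111078)] = (1/2)[99 + √454113] ≈ (1/2)(99 + 673.8791) = 386.4395.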